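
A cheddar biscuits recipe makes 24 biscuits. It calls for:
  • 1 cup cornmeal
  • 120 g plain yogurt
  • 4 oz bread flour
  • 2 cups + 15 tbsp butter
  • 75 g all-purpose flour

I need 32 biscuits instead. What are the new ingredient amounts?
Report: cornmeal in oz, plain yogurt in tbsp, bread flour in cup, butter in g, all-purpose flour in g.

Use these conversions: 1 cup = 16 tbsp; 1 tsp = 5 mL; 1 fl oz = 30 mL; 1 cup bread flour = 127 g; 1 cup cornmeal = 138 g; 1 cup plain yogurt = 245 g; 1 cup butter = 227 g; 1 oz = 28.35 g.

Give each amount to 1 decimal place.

Scaling factor: 32/24 = 4/3.
cornmeal: 1 cup × 4/3 × 138 g/cup ÷ 28.35 g/oz ≈ 6.5 oz
plain yogurt: 120 g × 4/3 ÷ 245 g/cup × 16 tbsp/cup ≈ 10.4 tbsp
bread flour: 4 oz × 4/3 × 28.35 g/oz ÷ 127 g/cup ≈ 1.2 cup
butter: (2 cup + 15 tbsp = 2.9375 cup) × 4/3 × 227 g/cup ≈ 889.1 g
all-purpose flour: 75 g × 4/3 = 100.0 g

cornmeal: 6.5 oz; plain yogurt: 10.4 tbsp; bread flour: 1.2 cup; butter: 889.1 g; all-purpose flour: 100.0 g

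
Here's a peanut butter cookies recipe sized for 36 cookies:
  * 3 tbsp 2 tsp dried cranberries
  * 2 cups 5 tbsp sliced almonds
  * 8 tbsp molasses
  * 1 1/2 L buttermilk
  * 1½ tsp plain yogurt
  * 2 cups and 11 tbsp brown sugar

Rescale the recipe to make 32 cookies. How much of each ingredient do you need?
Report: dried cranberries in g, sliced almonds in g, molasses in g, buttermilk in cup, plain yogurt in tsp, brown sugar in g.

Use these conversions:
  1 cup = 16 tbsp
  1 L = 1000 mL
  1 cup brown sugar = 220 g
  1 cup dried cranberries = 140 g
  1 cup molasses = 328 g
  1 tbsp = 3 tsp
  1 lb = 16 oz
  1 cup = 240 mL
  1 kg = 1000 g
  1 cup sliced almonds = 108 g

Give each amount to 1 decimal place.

Scaling factor: 32/36 = 8/9.
dried cranberries: (3 tbsp + 2 tsp = 11/3 tbsp) × 8/9 ÷ 16 tbsp/cup × 140 g/cup ≈ 28.5 g
sliced almonds: (2 cup + 5 tbsp = 2.3125 cup) × 8/9 × 108 g/cup = 222.0 g
molasses: 8 tbsp × 8/9 ÷ 16 tbsp/cup × 328 g/cup ≈ 145.8 g
buttermilk: 1.5 L × 8/9 × 1000 mL/L ÷ 240 mL/cup ≈ 5.6 cup
plain yogurt: 1.5 tsp × 8/9 ≈ 1.3 tsp
brown sugar: (2 cup + 11 tbsp = 2.6875 cup) × 8/9 × 220 g/cup ≈ 525.6 g

dried cranberries: 28.5 g; sliced almonds: 222.0 g; molasses: 145.8 g; buttermilk: 5.6 cup; plain yogurt: 1.3 tsp; brown sugar: 525.6 g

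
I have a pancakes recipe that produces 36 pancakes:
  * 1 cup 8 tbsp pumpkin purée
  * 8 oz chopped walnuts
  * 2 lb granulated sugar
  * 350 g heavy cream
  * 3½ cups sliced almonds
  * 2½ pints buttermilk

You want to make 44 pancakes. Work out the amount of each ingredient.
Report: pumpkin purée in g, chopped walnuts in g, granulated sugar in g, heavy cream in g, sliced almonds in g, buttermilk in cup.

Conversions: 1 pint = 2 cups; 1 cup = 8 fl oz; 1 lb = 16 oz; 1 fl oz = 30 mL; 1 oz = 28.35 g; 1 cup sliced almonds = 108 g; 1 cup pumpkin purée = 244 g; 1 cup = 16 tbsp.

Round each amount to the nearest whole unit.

pumpkin purée: 447 g; chopped walnuts: 277 g; granulated sugar: 1109 g; heavy cream: 428 g; sliced almonds: 462 g; buttermilk: 6 cup

Scaling factor: 44/36 = 11/9.
pumpkin purée: (1 cup + 8 tbsp = 1.5 cup) × 11/9 × 244 g/cup ≈ 447 g
chopped walnuts: 8 oz × 11/9 × 28.35 g/oz ≈ 277 g
granulated sugar: 2 lb × 11/9 × 16 oz/lb × 28.35 g/oz ≈ 1109 g
heavy cream: 350 g × 11/9 ≈ 428 g
sliced almonds: 3.5 cup × 11/9 × 108 g/cup = 462 g
buttermilk: 2.5 pint × 11/9 × 2 cup/pint ≈ 6 cup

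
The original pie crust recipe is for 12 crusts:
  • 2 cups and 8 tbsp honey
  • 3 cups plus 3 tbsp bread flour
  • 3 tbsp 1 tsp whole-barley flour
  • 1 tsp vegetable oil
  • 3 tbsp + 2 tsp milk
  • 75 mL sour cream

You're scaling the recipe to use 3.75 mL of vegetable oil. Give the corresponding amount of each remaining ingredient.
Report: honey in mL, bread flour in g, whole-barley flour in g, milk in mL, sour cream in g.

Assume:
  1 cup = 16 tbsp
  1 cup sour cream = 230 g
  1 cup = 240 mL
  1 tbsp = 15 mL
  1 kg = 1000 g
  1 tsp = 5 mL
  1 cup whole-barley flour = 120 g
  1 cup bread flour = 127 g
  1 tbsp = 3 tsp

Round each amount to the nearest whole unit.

honey: 450 mL; bread flour: 304 g; whole-barley flour: 19 g; milk: 41 mL; sour cream: 54 g

The original recipe has 5 mL of vegetable oil, so the scaling factor is 3.75 ÷ 5 = 3/4 = 0.75.
honey: (2 cup + 8 tbsp = 2.5 cup) × 3/4 × 240 mL/cup = 450 mL
bread flour: (3 cup + 3 tbsp = 3.1875 cup) × 3/4 × 127 g/cup ≈ 304 g
whole-barley flour: (3 tbsp + 1 tsp = 10/3 tbsp) × 3/4 ÷ 16 tbsp/cup × 120 g/cup ≈ 19 g
milk: (3 tbsp + 2 tsp = 11/3 tbsp) × 3/4 × 15 mL/tbsp ≈ 41 mL
sour cream: 75 mL × 3/4 ÷ 240 mL/cup × 230 g/cup ≈ 54 g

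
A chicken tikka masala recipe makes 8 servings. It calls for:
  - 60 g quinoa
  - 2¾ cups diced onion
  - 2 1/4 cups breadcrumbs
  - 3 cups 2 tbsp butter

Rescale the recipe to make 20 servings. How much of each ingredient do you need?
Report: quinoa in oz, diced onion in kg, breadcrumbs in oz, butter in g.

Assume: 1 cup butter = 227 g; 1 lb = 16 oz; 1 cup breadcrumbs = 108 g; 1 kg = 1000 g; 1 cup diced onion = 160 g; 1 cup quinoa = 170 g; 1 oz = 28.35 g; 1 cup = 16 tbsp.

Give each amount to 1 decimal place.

Scaling factor: 20/8 = 5/2 = 2.5.
quinoa: 60 g × 5/2 ÷ 28.35 g/oz ≈ 5.3 oz
diced onion: 2.75 cup × 5/2 × 160 g/cup ÷ 1000 g/kg = 1.1 kg
breadcrumbs: 2.25 cup × 5/2 × 108 g/cup ÷ 28.35 g/oz ≈ 21.4 oz
butter: (3 cup + 2 tbsp = 3.125 cup) × 5/2 × 227 g/cup ≈ 1773.4 g

quinoa: 5.3 oz; diced onion: 1.1 kg; breadcrumbs: 21.4 oz; butter: 1773.4 g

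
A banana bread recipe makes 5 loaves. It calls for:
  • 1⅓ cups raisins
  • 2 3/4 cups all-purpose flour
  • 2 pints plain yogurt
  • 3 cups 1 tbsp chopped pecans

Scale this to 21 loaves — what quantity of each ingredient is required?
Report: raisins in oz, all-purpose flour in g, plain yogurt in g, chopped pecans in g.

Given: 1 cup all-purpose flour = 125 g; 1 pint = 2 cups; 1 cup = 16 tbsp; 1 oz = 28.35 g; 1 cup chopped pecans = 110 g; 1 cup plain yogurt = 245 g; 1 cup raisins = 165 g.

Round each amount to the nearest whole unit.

raisins: 33 oz; all-purpose flour: 1444 g; plain yogurt: 4116 g; chopped pecans: 1415 g

Scaling factor: 21/5 = 4.2.
raisins: 4/3 cup × 21/5 × 165 g/cup ÷ 28.35 g/oz ≈ 33 oz
all-purpose flour: 2.75 cup × 21/5 × 125 g/cup ≈ 1444 g
plain yogurt: 2 pint × 21/5 × 2 cup/pint × 245 g/cup = 4116 g
chopped pecans: (3 cup + 1 tbsp = 3.0625 cup) × 21/5 × 110 g/cup ≈ 1415 g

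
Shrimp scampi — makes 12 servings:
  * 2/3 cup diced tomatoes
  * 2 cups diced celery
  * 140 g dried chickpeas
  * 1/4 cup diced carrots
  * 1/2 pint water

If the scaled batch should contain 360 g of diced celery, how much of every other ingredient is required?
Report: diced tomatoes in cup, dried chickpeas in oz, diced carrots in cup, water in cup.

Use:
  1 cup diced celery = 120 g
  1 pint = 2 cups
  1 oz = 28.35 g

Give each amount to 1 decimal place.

The original recipe has 240 g of diced celery, so the scaling factor is 360 ÷ 240 = 3/2 = 1.5.
diced tomatoes: 2/3 cup × 3/2 = 1.0 cup
dried chickpeas: 140 g × 3/2 ÷ 28.35 g/oz ≈ 7.4 oz
diced carrots: 0.25 cup × 3/2 ≈ 0.4 cup
water: 0.5 pint × 3/2 × 2 cup/pint = 1.5 cup

diced tomatoes: 1.0 cup; dried chickpeas: 7.4 oz; diced carrots: 0.4 cup; water: 1.5 cup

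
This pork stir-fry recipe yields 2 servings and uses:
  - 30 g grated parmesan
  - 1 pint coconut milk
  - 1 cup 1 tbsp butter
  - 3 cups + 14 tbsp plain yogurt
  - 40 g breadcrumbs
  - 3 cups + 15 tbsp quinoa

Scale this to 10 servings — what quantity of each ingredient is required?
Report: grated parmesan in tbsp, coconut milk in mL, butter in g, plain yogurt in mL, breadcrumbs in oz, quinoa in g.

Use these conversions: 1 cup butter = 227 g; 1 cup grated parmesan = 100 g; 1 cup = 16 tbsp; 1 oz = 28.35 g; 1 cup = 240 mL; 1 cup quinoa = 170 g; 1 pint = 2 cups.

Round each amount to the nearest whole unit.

Scaling factor: 10/2 = 5.
grated parmesan: 30 g × 5 ÷ 100 g/cup × 16 tbsp/cup = 24 tbsp
coconut milk: 1 pint × 5 × 2 cup/pint × 240 mL/cup = 2400 mL
butter: (1 cup + 1 tbsp = 1.0625 cup) × 5 × 227 g/cup ≈ 1206 g
plain yogurt: (3 cup + 14 tbsp = 3.875 cup) × 5 × 240 mL/cup = 4650 mL
breadcrumbs: 40 g × 5 ÷ 28.35 g/oz ≈ 7 oz
quinoa: (3 cup + 15 tbsp = 3.9375 cup) × 5 × 170 g/cup ≈ 3347 g

grated parmesan: 24 tbsp; coconut milk: 2400 mL; butter: 1206 g; plain yogurt: 4650 mL; breadcrumbs: 7 oz; quinoa: 3347 g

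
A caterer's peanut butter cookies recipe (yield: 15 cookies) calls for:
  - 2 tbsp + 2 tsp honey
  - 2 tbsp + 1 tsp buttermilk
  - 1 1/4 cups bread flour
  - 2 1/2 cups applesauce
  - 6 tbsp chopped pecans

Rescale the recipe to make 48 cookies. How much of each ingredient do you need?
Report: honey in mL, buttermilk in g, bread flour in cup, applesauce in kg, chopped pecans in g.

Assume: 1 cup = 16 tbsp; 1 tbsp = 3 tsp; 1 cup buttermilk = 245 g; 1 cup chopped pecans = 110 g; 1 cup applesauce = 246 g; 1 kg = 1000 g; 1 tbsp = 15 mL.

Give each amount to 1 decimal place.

Scaling factor: 48/15 = 16/5 = 3.2.
honey: (2 tbsp + 2 tsp = 8/3 tbsp) × 16/5 × 15 mL/tbsp = 128.0 mL
buttermilk: (2 tbsp + 1 tsp = 7/3 tbsp) × 16/5 ÷ 16 tbsp/cup × 245 g/cup ≈ 114.3 g
bread flour: 1.25 cup × 16/5 = 4.0 cup
applesauce: 2.5 cup × 16/5 × 246 g/cup ÷ 1000 g/kg ≈ 2.0 kg
chopped pecans: 6 tbsp × 16/5 ÷ 16 tbsp/cup × 110 g/cup = 132.0 g

honey: 128.0 mL; buttermilk: 114.3 g; bread flour: 4.0 cup; applesauce: 2.0 kg; chopped pecans: 132.0 g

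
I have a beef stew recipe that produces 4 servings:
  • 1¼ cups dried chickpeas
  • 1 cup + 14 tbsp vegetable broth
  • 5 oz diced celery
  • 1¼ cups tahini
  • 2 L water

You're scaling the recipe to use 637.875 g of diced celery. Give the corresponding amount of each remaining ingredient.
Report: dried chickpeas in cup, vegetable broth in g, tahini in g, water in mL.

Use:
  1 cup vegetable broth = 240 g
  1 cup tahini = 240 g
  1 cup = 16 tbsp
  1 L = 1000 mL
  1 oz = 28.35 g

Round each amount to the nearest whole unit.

dried chickpeas: 6 cup; vegetable broth: 2025 g; tahini: 1350 g; water: 9000 mL

The original recipe has 141.75 g of diced celery, so the scaling factor is 637.875 ÷ 141.75 = 9/2 = 4.5.
dried chickpeas: 1.25 cup × 9/2 ≈ 6 cup
vegetable broth: (1 cup + 14 tbsp = 1.875 cup) × 9/2 × 240 g/cup = 2025 g
tahini: 1.25 cup × 9/2 × 240 g/cup = 1350 g
water: 2 L × 9/2 × 1000 mL/L = 9000 mL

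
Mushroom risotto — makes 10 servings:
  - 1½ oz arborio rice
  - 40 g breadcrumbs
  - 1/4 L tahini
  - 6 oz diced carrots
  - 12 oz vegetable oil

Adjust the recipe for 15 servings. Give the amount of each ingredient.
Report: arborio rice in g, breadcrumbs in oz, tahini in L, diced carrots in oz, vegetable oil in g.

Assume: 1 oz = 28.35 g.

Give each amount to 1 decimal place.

Scaling factor: 15/10 = 3/2 = 1.5.
arborio rice: 1.5 oz × 3/2 × 28.35 g/oz ≈ 63.8 g
breadcrumbs: 40 g × 3/2 ÷ 28.35 g/oz ≈ 2.1 oz
tahini: 0.25 L × 3/2 ≈ 0.4 L
diced carrots: 6 oz × 3/2 = 9.0 oz
vegetable oil: 12 oz × 3/2 × 28.35 g/oz = 510.3 g

arborio rice: 63.8 g; breadcrumbs: 2.1 oz; tahini: 0.4 L; diced carrots: 9.0 oz; vegetable oil: 510.3 g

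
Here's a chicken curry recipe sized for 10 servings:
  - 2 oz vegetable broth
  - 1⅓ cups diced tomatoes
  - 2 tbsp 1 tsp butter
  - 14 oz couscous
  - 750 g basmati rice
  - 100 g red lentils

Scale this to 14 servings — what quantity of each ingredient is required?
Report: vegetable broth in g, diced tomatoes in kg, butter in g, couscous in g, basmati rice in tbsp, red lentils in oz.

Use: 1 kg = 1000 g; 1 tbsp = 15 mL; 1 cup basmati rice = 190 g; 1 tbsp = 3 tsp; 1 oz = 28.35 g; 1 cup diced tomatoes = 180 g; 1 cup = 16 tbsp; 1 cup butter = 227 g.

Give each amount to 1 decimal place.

Scaling factor: 14/10 = 7/5 = 1.4.
vegetable broth: 2 oz × 7/5 × 28.35 g/oz ≈ 79.4 g
diced tomatoes: 4/3 cup × 7/5 × 180 g/cup ÷ 1000 g/kg ≈ 0.3 kg
butter: (2 tbsp + 1 tsp = 7/3 tbsp) × 7/5 ÷ 16 tbsp/cup × 227 g/cup ≈ 46.3 g
couscous: 14 oz × 7/5 × 28.35 g/oz ≈ 555.7 g
basmati rice: 750 g × 7/5 ÷ 190 g/cup × 16 tbsp/cup ≈ 88.4 tbsp
red lentils: 100 g × 7/5 ÷ 28.35 g/oz ≈ 4.9 oz

vegetable broth: 79.4 g; diced tomatoes: 0.3 kg; butter: 46.3 g; couscous: 555.7 g; basmati rice: 88.4 tbsp; red lentils: 4.9 oz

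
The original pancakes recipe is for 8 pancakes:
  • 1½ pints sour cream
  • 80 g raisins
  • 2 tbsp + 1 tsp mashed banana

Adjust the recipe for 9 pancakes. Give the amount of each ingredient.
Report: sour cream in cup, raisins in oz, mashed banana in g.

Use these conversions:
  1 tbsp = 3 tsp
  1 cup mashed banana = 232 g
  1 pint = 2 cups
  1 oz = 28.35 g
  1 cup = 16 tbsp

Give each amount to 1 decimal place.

Scaling factor: 9/8 = 1.125.
sour cream: 1.5 pint × 9/8 × 2 cup/pint ≈ 3.4 cup
raisins: 80 g × 9/8 ÷ 28.35 g/oz ≈ 3.2 oz
mashed banana: (2 tbsp + 1 tsp = 7/3 tbsp) × 9/8 ÷ 16 tbsp/cup × 232 g/cup ≈ 38.1 g

sour cream: 3.4 cup; raisins: 3.2 oz; mashed banana: 38.1 g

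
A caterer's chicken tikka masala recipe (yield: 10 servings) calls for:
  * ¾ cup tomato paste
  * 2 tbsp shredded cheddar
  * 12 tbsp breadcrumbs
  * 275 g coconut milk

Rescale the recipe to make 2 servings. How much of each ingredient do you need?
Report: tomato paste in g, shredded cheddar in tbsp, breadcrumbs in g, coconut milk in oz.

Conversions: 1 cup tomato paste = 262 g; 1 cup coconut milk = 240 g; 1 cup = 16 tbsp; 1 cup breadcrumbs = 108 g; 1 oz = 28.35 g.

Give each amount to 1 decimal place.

Scaling factor: 2/10 = 1/5 = 0.2.
tomato paste: 0.75 cup × 1/5 × 262 g/cup = 39.3 g
shredded cheddar: 2 tbsp × 1/5 = 0.4 tbsp
breadcrumbs: 12 tbsp × 1/5 ÷ 16 tbsp/cup × 108 g/cup = 16.2 g
coconut milk: 275 g × 1/5 ÷ 28.35 g/oz ≈ 1.9 oz

tomato paste: 39.3 g; shredded cheddar: 0.4 tbsp; breadcrumbs: 16.2 g; coconut milk: 1.9 oz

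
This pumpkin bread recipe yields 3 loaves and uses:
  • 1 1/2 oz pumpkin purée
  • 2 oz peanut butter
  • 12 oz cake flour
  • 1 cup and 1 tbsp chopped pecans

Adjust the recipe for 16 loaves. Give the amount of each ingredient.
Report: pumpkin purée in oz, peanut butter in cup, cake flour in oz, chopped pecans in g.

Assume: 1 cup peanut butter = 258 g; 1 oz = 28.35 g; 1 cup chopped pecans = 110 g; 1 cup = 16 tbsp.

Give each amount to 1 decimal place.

Scaling factor: 16/3.
pumpkin purée: 1.5 oz × 16/3 = 8.0 oz
peanut butter: 2 oz × 16/3 × 28.35 g/oz ÷ 258 g/cup ≈ 1.2 cup
cake flour: 12 oz × 16/3 = 64.0 oz
chopped pecans: (1 cup + 1 tbsp = 1.0625 cup) × 16/3 × 110 g/cup ≈ 623.3 g

pumpkin purée: 8.0 oz; peanut butter: 1.2 cup; cake flour: 64.0 oz; chopped pecans: 623.3 g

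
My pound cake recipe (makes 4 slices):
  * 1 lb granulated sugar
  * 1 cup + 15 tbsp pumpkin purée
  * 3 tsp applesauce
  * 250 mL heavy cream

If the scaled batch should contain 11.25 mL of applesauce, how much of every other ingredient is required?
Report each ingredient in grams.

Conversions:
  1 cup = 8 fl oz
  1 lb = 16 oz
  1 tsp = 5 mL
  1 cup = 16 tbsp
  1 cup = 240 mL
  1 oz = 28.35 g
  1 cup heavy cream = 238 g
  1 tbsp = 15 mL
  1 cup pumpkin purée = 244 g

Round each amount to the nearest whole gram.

The original recipe has 15 mL of applesauce, so the scaling factor is 11.25 ÷ 15 = 3/4 = 0.75.
granulated sugar: 1 lb × 3/4 × 16 oz/lb × 28.35 g/oz ≈ 340 g
pumpkin purée: (1 cup + 15 tbsp = 1.9375 cup) × 3/4 × 244 g/cup ≈ 355 g
heavy cream: 250 mL × 3/4 ÷ 240 mL/cup × 238 g/cup ≈ 186 g

granulated sugar: 340 g; pumpkin purée: 355 g; heavy cream: 186 g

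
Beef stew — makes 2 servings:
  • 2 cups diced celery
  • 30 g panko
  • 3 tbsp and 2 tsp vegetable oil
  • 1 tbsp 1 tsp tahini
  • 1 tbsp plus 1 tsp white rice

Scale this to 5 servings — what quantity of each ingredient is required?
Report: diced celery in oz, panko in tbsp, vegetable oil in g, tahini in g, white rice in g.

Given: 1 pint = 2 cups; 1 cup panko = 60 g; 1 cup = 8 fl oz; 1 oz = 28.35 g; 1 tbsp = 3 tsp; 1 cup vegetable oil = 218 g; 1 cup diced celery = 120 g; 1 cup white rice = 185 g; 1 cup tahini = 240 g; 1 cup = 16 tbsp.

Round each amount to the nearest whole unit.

diced celery: 21 oz; panko: 20 tbsp; vegetable oil: 125 g; tahini: 50 g; white rice: 39 g

Scaling factor: 5/2 = 2.5.
diced celery: 2 cup × 5/2 × 120 g/cup ÷ 28.35 g/oz ≈ 21 oz
panko: 30 g × 5/2 ÷ 60 g/cup × 16 tbsp/cup = 20 tbsp
vegetable oil: (3 tbsp + 2 tsp = 11/3 tbsp) × 5/2 ÷ 16 tbsp/cup × 218 g/cup ≈ 125 g
tahini: (1 tbsp + 1 tsp = 4/3 tbsp) × 5/2 ÷ 16 tbsp/cup × 240 g/cup = 50 g
white rice: (1 tbsp + 1 tsp = 4/3 tbsp) × 5/2 ÷ 16 tbsp/cup × 185 g/cup ≈ 39 g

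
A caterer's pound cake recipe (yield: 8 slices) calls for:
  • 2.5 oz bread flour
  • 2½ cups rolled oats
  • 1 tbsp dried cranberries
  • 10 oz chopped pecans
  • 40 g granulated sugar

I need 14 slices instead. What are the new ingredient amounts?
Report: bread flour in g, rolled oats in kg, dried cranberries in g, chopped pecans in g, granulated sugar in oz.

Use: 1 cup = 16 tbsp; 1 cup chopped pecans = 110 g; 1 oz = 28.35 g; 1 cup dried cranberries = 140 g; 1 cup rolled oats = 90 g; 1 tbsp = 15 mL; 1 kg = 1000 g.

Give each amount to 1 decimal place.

bread flour: 124.0 g; rolled oats: 0.4 kg; dried cranberries: 15.3 g; chopped pecans: 496.1 g; granulated sugar: 2.5 oz

Scaling factor: 14/8 = 7/4 = 1.75.
bread flour: 2.5 oz × 7/4 × 28.35 g/oz ≈ 124.0 g
rolled oats: 2.5 cup × 7/4 × 90 g/cup ÷ 1000 g/kg ≈ 0.4 kg
dried cranberries: 1 tbsp × 7/4 ÷ 16 tbsp/cup × 140 g/cup ≈ 15.3 g
chopped pecans: 10 oz × 7/4 × 28.35 g/oz ≈ 496.1 g
granulated sugar: 40 g × 7/4 ÷ 28.35 g/oz ≈ 2.5 oz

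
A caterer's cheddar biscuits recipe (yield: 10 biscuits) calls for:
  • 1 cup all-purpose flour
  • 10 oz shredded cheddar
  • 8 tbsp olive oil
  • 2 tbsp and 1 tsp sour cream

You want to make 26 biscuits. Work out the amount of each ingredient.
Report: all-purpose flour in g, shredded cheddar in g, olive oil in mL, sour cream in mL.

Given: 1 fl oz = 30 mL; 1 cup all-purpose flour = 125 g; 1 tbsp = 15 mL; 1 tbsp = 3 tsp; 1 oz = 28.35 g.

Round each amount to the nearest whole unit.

Scaling factor: 26/10 = 13/5 = 2.6.
all-purpose flour: 1 cup × 13/5 × 125 g/cup = 325 g
shredded cheddar: 10 oz × 13/5 × 28.35 g/oz ≈ 737 g
olive oil: 8 tbsp × 13/5 × 15 mL/tbsp = 312 mL
sour cream: (2 tbsp + 1 tsp = 7/3 tbsp) × 13/5 × 15 mL/tbsp = 91 mL

all-purpose flour: 325 g; shredded cheddar: 737 g; olive oil: 312 mL; sour cream: 91 mL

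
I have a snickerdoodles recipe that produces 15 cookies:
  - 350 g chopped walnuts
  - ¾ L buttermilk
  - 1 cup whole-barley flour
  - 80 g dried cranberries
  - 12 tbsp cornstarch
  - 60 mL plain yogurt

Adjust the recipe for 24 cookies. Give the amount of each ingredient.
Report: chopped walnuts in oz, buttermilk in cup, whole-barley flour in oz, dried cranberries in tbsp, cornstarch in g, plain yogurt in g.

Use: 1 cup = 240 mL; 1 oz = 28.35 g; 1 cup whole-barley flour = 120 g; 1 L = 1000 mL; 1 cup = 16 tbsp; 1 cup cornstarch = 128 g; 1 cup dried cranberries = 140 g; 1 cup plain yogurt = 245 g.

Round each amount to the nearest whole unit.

Scaling factor: 24/15 = 8/5 = 1.6.
chopped walnuts: 350 g × 8/5 ÷ 28.35 g/oz ≈ 20 oz
buttermilk: 0.75 L × 8/5 × 1000 mL/L ÷ 240 mL/cup = 5 cup
whole-barley flour: 1 cup × 8/5 × 120 g/cup ÷ 28.35 g/oz ≈ 7 oz
dried cranberries: 80 g × 8/5 ÷ 140 g/cup × 16 tbsp/cup ≈ 15 tbsp
cornstarch: 12 tbsp × 8/5 ÷ 16 tbsp/cup × 128 g/cup ≈ 154 g
plain yogurt: 60 mL × 8/5 ÷ 240 mL/cup × 245 g/cup = 98 g

chopped walnuts: 20 oz; buttermilk: 5 cup; whole-barley flour: 7 oz; dried cranberries: 15 tbsp; cornstarch: 154 g; plain yogurt: 98 g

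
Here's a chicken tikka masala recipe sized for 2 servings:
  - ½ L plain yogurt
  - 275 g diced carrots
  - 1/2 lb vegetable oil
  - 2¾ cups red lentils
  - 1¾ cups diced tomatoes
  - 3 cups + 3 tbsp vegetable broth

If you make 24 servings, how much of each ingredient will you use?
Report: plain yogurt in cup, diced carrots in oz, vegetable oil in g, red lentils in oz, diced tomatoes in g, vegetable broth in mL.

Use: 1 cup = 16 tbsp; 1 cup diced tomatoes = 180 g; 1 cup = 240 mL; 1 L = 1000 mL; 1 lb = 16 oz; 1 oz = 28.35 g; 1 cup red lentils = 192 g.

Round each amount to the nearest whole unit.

plain yogurt: 25 cup; diced carrots: 116 oz; vegetable oil: 2722 g; red lentils: 223 oz; diced tomatoes: 3780 g; vegetable broth: 9180 mL

Scaling factor: 24/2 = 12.
plain yogurt: 0.5 L × 12 × 1000 mL/L ÷ 240 mL/cup = 25 cup
diced carrots: 275 g × 12 ÷ 28.35 g/oz ≈ 116 oz
vegetable oil: 0.5 lb × 12 × 16 oz/lb × 28.35 g/oz ≈ 2722 g
red lentils: 2.75 cup × 12 × 192 g/cup ÷ 28.35 g/oz ≈ 223 oz
diced tomatoes: 1.75 cup × 12 × 180 g/cup = 3780 g
vegetable broth: (3 cup + 3 tbsp = 3.1875 cup) × 12 × 240 mL/cup = 9180 mL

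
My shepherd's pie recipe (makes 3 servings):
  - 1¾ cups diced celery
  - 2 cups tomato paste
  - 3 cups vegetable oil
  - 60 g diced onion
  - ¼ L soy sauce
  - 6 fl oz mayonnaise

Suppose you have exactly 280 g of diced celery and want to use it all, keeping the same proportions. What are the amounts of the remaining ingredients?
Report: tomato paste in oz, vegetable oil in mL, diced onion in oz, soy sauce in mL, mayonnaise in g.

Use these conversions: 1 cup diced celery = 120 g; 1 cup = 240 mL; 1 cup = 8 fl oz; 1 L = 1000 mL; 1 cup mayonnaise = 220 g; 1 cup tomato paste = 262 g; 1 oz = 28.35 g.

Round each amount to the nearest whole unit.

tomato paste: 25 oz; vegetable oil: 960 mL; diced onion: 3 oz; soy sauce: 333 mL; mayonnaise: 220 g

The original recipe has 210 g of diced celery, so the scaling factor is 280 ÷ 210 = 4/3.
tomato paste: 2 cup × 4/3 × 262 g/cup ÷ 28.35 g/oz ≈ 25 oz
vegetable oil: 3 cup × 4/3 × 240 mL/cup = 960 mL
diced onion: 60 g × 4/3 ÷ 28.35 g/oz ≈ 3 oz
soy sauce: 0.25 L × 4/3 × 1000 mL/L ≈ 333 mL
mayonnaise: 6 fl oz × 4/3 ÷ 8 fl oz/cup × 220 g/cup = 220 g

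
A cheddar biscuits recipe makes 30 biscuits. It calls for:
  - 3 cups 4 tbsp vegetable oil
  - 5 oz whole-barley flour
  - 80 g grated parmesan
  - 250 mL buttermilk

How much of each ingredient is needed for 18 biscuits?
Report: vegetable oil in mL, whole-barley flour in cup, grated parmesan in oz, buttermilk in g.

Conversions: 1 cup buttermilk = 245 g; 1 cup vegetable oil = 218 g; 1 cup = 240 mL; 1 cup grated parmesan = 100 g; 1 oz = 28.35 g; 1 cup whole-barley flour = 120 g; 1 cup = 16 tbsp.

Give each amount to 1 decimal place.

vegetable oil: 468.0 mL; whole-barley flour: 0.7 cup; grated parmesan: 1.7 oz; buttermilk: 153.1 g

Scaling factor: 18/30 = 3/5 = 0.6.
vegetable oil: (3 cup + 4 tbsp = 3.25 cup) × 3/5 × 240 mL/cup = 468.0 mL
whole-barley flour: 5 oz × 3/5 × 28.35 g/oz ÷ 120 g/cup ≈ 0.7 cup
grated parmesan: 80 g × 3/5 ÷ 28.35 g/oz ≈ 1.7 oz
buttermilk: 250 mL × 3/5 ÷ 240 mL/cup × 245 g/cup ≈ 153.1 g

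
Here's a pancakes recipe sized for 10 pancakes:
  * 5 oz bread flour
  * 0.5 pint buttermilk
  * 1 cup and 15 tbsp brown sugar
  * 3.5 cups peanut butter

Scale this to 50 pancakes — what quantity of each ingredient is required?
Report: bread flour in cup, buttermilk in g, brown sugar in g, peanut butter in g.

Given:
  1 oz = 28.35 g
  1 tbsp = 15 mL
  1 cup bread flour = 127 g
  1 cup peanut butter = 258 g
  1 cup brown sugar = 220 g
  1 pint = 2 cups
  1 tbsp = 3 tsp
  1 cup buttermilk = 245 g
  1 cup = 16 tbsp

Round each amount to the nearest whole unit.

Scaling factor: 50/10 = 5.
bread flour: 5 oz × 5 × 28.35 g/oz ÷ 127 g/cup ≈ 6 cup
buttermilk: 0.5 pint × 5 × 2 cup/pint × 245 g/cup = 1225 g
brown sugar: (1 cup + 15 tbsp = 1.9375 cup) × 5 × 220 g/cup ≈ 2131 g
peanut butter: 3.5 cup × 5 × 258 g/cup = 4515 g

bread flour: 6 cup; buttermilk: 1225 g; brown sugar: 2131 g; peanut butter: 4515 g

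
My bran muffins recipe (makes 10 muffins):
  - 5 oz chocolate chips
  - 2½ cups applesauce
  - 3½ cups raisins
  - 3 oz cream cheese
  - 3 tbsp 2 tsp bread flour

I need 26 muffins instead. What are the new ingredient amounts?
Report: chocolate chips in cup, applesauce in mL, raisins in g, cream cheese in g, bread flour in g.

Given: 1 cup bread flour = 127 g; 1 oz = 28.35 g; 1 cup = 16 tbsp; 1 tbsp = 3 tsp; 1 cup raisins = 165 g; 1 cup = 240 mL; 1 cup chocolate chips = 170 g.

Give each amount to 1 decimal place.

Scaling factor: 26/10 = 13/5 = 2.6.
chocolate chips: 5 oz × 13/5 × 28.35 g/oz ÷ 170 g/cup ≈ 2.2 cup
applesauce: 2.5 cup × 13/5 × 240 mL/cup = 1560.0 mL
raisins: 3.5 cup × 13/5 × 165 g/cup = 1501.5 g
cream cheese: 3 oz × 13/5 × 28.35 g/oz ≈ 221.1 g
bread flour: (3 tbsp + 2 tsp = 11/3 tbsp) × 13/5 ÷ 16 tbsp/cup × 127 g/cup ≈ 75.7 g

chocolate chips: 2.2 cup; applesauce: 1560.0 mL; raisins: 1501.5 g; cream cheese: 221.1 g; bread flour: 75.7 g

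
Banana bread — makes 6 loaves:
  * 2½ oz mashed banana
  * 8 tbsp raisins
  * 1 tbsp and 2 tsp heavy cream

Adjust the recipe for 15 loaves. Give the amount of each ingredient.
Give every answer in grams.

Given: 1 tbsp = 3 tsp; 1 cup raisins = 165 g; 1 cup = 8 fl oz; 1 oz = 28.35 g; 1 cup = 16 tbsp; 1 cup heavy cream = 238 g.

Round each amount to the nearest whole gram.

Scaling factor: 15/6 = 5/2 = 2.5.
mashed banana: 2.5 oz × 5/2 × 28.35 g/oz ≈ 177 g
raisins: 8 tbsp × 5/2 ÷ 16 tbsp/cup × 165 g/cup ≈ 206 g
heavy cream: (1 tbsp + 2 tsp = 5/3 tbsp) × 5/2 ÷ 16 tbsp/cup × 238 g/cup ≈ 62 g

mashed banana: 177 g; raisins: 206 g; heavy cream: 62 g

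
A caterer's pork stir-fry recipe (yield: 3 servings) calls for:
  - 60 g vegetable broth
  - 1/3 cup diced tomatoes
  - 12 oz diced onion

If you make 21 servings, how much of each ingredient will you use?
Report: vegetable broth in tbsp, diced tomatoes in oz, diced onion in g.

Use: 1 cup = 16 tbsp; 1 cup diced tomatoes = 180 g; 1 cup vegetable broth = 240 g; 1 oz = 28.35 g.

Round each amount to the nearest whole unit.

Scaling factor: 21/3 = 7.
vegetable broth: 60 g × 7 ÷ 240 g/cup × 16 tbsp/cup = 28 tbsp
diced tomatoes: 1/3 cup × 7 × 180 g/cup ÷ 28.35 g/oz ≈ 15 oz
diced onion: 12 oz × 7 × 28.35 g/oz ≈ 2381 g

vegetable broth: 28 tbsp; diced tomatoes: 15 oz; diced onion: 2381 g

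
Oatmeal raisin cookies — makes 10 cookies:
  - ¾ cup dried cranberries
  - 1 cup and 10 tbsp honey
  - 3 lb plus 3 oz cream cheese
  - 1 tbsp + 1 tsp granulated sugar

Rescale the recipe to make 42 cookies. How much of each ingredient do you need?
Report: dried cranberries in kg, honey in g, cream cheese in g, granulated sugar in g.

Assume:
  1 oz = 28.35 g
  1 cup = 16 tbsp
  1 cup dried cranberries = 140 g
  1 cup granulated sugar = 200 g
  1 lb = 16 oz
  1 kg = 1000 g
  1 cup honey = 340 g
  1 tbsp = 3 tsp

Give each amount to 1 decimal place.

dried cranberries: 0.4 kg; honey: 2320.5 g; cream cheese: 6072.6 g; granulated sugar: 70.0 g

Scaling factor: 42/10 = 21/5 = 4.2.
dried cranberries: 0.75 cup × 21/5 × 140 g/cup ÷ 1000 g/kg ≈ 0.4 kg
honey: (1 cup + 10 tbsp = 1.625 cup) × 21/5 × 340 g/cup = 2320.5 g
cream cheese: (3 lb + 3 oz = 3.1875 lb) × 21/5 × 16 oz/lb × 28.35 g/oz ≈ 6072.6 g
granulated sugar: (1 tbsp + 1 tsp = 4/3 tbsp) × 21/5 ÷ 16 tbsp/cup × 200 g/cup = 70.0 g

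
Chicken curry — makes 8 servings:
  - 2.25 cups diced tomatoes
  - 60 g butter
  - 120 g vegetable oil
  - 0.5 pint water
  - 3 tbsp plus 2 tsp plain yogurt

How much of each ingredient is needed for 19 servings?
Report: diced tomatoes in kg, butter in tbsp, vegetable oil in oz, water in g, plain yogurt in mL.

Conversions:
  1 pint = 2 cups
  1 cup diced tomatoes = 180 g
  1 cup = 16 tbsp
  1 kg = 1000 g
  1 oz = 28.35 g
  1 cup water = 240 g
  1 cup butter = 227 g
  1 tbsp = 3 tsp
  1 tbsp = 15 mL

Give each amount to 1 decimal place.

diced tomatoes: 1.0 kg; butter: 10.0 tbsp; vegetable oil: 10.1 oz; water: 570.0 g; plain yogurt: 130.6 mL

Scaling factor: 19/8 = 2.375.
diced tomatoes: 2.25 cup × 19/8 × 180 g/cup ÷ 1000 g/kg ≈ 1.0 kg
butter: 60 g × 19/8 ÷ 227 g/cup × 16 tbsp/cup ≈ 10.0 tbsp
vegetable oil: 120 g × 19/8 ÷ 28.35 g/oz ≈ 10.1 oz
water: 0.5 pint × 19/8 × 2 cup/pint × 240 g/cup = 570.0 g
plain yogurt: (3 tbsp + 2 tsp = 11/3 tbsp) × 19/8 × 15 mL/tbsp ≈ 130.6 mL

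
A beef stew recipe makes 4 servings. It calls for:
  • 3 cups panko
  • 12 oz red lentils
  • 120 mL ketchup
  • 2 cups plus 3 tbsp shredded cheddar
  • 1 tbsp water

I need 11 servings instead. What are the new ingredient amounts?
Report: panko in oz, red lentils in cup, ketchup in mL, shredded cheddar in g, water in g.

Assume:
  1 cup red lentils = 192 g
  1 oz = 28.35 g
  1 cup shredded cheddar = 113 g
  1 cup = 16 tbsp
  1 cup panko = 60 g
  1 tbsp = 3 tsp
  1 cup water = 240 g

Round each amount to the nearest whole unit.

panko: 17 oz; red lentils: 5 cup; ketchup: 330 mL; shredded cheddar: 680 g; water: 41 g

Scaling factor: 11/4 = 2.75.
panko: 3 cup × 11/4 × 60 g/cup ÷ 28.35 g/oz ≈ 17 oz
red lentils: 12 oz × 11/4 × 28.35 g/oz ÷ 192 g/cup ≈ 5 cup
ketchup: 120 mL × 11/4 = 330 mL
shredded cheddar: (2 cup + 3 tbsp = 2.1875 cup) × 11/4 × 113 g/cup ≈ 680 g
water: 1 tbsp × 11/4 ÷ 16 tbsp/cup × 240 g/cup ≈ 41 g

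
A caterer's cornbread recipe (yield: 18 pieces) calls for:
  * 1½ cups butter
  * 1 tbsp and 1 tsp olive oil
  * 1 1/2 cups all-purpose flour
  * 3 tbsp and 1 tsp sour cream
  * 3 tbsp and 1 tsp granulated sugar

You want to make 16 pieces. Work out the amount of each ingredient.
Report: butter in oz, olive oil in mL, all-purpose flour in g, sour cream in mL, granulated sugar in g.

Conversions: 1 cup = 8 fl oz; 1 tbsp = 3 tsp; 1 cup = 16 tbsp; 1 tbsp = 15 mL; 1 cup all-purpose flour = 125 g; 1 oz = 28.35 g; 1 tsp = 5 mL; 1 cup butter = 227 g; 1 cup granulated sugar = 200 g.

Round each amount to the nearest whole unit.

Scaling factor: 16/18 = 8/9.
butter: 1.5 cup × 8/9 × 227 g/cup ÷ 28.35 g/oz ≈ 11 oz
olive oil: (1 tbsp + 1 tsp = 4/3 tbsp) × 8/9 × 15 mL/tbsp ≈ 18 mL
all-purpose flour: 1.5 cup × 8/9 × 125 g/cup ≈ 167 g
sour cream: (3 tbsp + 1 tsp = 10/3 tbsp) × 8/9 × 15 mL/tbsp ≈ 44 mL
granulated sugar: (3 tbsp + 1 tsp = 10/3 tbsp) × 8/9 ÷ 16 tbsp/cup × 200 g/cup ≈ 37 g

butter: 11 oz; olive oil: 18 mL; all-purpose flour: 167 g; sour cream: 44 mL; granulated sugar: 37 g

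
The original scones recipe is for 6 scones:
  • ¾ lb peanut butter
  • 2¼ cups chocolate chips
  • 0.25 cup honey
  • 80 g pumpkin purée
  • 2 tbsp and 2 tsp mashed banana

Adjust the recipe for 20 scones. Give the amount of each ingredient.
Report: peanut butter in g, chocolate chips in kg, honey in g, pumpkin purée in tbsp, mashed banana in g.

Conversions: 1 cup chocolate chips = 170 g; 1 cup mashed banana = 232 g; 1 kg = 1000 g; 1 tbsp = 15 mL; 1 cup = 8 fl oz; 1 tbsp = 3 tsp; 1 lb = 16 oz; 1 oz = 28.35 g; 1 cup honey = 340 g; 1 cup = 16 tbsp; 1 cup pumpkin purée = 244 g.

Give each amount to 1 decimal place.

peanut butter: 1134.0 g; chocolate chips: 1.3 kg; honey: 283.3 g; pumpkin purée: 17.5 tbsp; mashed banana: 128.9 g

Scaling factor: 20/6 = 10/3.
peanut butter: 0.75 lb × 10/3 × 16 oz/lb × 28.35 g/oz = 1134.0 g
chocolate chips: 2.25 cup × 10/3 × 170 g/cup ÷ 1000 g/kg ≈ 1.3 kg
honey: 0.25 cup × 10/3 × 340 g/cup ≈ 283.3 g
pumpkin purée: 80 g × 10/3 ÷ 244 g/cup × 16 tbsp/cup ≈ 17.5 tbsp
mashed banana: (2 tbsp + 2 tsp = 8/3 tbsp) × 10/3 ÷ 16 tbsp/cup × 232 g/cup ≈ 128.9 g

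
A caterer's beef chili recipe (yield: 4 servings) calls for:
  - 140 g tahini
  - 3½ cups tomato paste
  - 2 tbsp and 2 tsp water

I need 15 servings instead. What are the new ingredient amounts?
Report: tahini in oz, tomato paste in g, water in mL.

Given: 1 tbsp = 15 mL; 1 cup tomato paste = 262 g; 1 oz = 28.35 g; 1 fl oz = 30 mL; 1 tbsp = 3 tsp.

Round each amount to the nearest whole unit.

Scaling factor: 15/4 = 3.75.
tahini: 140 g × 15/4 ÷ 28.35 g/oz ≈ 19 oz
tomato paste: 3.5 cup × 15/4 × 262 g/cup ≈ 3439 g
water: (2 tbsp + 2 tsp = 8/3 tbsp) × 15/4 × 15 mL/tbsp = 150 mL

tahini: 19 oz; tomato paste: 3439 g; water: 150 mL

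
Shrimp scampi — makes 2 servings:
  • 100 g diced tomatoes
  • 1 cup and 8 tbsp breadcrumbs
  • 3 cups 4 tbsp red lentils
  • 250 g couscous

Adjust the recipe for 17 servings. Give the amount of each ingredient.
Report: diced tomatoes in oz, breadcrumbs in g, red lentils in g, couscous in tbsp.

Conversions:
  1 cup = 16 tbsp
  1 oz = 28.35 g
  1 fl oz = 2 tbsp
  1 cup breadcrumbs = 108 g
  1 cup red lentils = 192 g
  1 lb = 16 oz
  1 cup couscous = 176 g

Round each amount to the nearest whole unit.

Scaling factor: 17/2 = 8.5.
diced tomatoes: 100 g × 17/2 ÷ 28.35 g/oz ≈ 30 oz
breadcrumbs: (1 cup + 8 tbsp = 1.5 cup) × 17/2 × 108 g/cup = 1377 g
red lentils: (3 cup + 4 tbsp = 3.25 cup) × 17/2 × 192 g/cup = 5304 g
couscous: 250 g × 17/2 ÷ 176 g/cup × 16 tbsp/cup ≈ 193 tbsp

diced tomatoes: 30 oz; breadcrumbs: 1377 g; red lentils: 5304 g; couscous: 193 tbsp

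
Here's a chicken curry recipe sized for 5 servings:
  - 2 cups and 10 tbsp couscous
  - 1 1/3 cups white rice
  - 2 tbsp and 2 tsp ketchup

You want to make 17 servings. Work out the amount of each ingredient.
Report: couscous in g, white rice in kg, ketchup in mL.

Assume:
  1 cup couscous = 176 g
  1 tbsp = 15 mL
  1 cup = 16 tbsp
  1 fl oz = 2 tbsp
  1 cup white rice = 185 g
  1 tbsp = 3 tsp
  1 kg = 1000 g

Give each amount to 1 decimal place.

Scaling factor: 17/5 = 3.4.
couscous: (2 cup + 10 tbsp = 2.625 cup) × 17/5 × 176 g/cup = 1570.8 g
white rice: 4/3 cup × 17/5 × 185 g/cup ÷ 1000 g/kg ≈ 0.8 kg
ketchup: (2 tbsp + 2 tsp = 8/3 tbsp) × 17/5 × 15 mL/tbsp = 136.0 mL

couscous: 1570.8 g; white rice: 0.8 kg; ketchup: 136.0 mL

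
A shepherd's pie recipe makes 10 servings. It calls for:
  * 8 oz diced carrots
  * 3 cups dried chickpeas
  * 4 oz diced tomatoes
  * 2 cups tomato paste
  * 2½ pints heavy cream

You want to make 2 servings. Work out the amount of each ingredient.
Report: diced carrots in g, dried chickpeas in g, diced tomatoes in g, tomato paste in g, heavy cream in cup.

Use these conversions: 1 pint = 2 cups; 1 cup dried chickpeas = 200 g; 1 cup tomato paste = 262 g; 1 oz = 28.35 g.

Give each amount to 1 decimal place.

diced carrots: 45.4 g; dried chickpeas: 120.0 g; diced tomatoes: 22.7 g; tomato paste: 104.8 g; heavy cream: 1.0 cup

Scaling factor: 2/10 = 1/5 = 0.2.
diced carrots: 8 oz × 1/5 × 28.35 g/oz ≈ 45.4 g
dried chickpeas: 3 cup × 1/5 × 200 g/cup = 120.0 g
diced tomatoes: 4 oz × 1/5 × 28.35 g/oz ≈ 22.7 g
tomato paste: 2 cup × 1/5 × 262 g/cup = 104.8 g
heavy cream: 2.5 pint × 1/5 × 2 cup/pint = 1.0 cup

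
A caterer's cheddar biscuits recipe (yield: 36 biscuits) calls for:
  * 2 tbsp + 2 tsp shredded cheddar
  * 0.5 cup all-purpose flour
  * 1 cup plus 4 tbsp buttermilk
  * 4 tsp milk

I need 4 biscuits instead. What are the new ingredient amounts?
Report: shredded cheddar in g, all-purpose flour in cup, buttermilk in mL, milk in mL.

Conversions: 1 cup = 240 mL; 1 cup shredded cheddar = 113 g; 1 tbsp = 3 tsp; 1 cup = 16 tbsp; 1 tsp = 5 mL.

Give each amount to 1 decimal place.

shredded cheddar: 2.1 g; all-purpose flour: 0.1 cup; buttermilk: 33.3 mL; milk: 2.2 mL

Scaling factor: 4/36 = 1/9.
shredded cheddar: (2 tbsp + 2 tsp = 8/3 tbsp) × 1/9 ÷ 16 tbsp/cup × 113 g/cup ≈ 2.1 g
all-purpose flour: 0.5 cup × 1/9 ≈ 0.1 cup
buttermilk: (1 cup + 4 tbsp = 1.25 cup) × 1/9 × 240 mL/cup ≈ 33.3 mL
milk: 4 tsp × 1/9 × 5 mL/tsp ≈ 2.2 mL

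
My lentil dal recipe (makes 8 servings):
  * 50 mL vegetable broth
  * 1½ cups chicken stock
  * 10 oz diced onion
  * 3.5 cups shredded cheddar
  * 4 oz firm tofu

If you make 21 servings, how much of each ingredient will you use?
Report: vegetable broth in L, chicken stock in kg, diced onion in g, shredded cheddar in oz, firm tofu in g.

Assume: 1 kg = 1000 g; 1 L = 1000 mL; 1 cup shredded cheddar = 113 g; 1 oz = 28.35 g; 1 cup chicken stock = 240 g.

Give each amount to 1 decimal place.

Scaling factor: 21/8 = 2.625.
vegetable broth: 50 mL × 21/8 ÷ 1000 mL/L ≈ 0.1 L
chicken stock: 1.5 cup × 21/8 × 240 g/cup ÷ 1000 g/kg ≈ 0.9 kg
diced onion: 10 oz × 21/8 × 28.35 g/oz ≈ 744.2 g
shredded cheddar: 3.5 cup × 21/8 × 113 g/cup ÷ 28.35 g/oz ≈ 36.6 oz
firm tofu: 4 oz × 21/8 × 28.35 g/oz ≈ 297.7 g

vegetable broth: 0.1 L; chicken stock: 0.9 kg; diced onion: 744.2 g; shredded cheddar: 36.6 oz; firm tofu: 297.7 g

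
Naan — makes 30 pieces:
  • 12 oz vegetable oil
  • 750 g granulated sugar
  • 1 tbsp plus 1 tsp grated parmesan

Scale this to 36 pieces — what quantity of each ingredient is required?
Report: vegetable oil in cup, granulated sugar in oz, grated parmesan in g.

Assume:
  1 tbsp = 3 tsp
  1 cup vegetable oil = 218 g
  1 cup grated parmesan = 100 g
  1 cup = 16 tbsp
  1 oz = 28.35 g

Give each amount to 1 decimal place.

Scaling factor: 36/30 = 6/5 = 1.2.
vegetable oil: 12 oz × 6/5 × 28.35 g/oz ÷ 218 g/cup ≈ 1.9 cup
granulated sugar: 750 g × 6/5 ÷ 28.35 g/oz ≈ 31.7 oz
grated parmesan: (1 tbsp + 1 tsp = 4/3 tbsp) × 6/5 ÷ 16 tbsp/cup × 100 g/cup = 10.0 g

vegetable oil: 1.9 cup; granulated sugar: 31.7 oz; grated parmesan: 10.0 g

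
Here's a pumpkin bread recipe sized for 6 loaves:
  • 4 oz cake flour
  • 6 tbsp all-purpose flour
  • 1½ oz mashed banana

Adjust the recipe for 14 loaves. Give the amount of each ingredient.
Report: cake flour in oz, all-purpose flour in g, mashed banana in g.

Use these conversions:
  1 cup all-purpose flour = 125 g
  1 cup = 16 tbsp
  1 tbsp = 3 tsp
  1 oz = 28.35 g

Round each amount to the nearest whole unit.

Scaling factor: 14/6 = 7/3.
cake flour: 4 oz × 7/3 ≈ 9 oz
all-purpose flour: 6 tbsp × 7/3 ÷ 16 tbsp/cup × 125 g/cup ≈ 109 g
mashed banana: 1.5 oz × 7/3 × 28.35 g/oz ≈ 99 g

cake flour: 9 oz; all-purpose flour: 109 g; mashed banana: 99 g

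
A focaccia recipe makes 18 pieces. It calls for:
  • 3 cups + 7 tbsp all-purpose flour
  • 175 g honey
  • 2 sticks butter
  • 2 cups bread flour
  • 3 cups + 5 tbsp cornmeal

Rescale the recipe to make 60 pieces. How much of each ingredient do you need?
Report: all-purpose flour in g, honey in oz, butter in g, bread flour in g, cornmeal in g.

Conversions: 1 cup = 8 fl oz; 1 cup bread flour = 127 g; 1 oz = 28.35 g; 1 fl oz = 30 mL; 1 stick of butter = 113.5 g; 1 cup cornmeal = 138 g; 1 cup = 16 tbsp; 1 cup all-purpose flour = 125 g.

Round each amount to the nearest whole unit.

Scaling factor: 60/18 = 10/3.
all-purpose flour: (3 cup + 7 tbsp = 3.4375 cup) × 10/3 × 125 g/cup ≈ 1432 g
honey: 175 g × 10/3 ÷ 28.35 g/oz ≈ 21 oz
butter: 2 stick × 10/3 × 113.5 g/stick ≈ 757 g
bread flour: 2 cup × 10/3 × 127 g/cup ≈ 847 g
cornmeal: (3 cup + 5 tbsp = 3.3125 cup) × 10/3 × 138 g/cup ≈ 1524 g

all-purpose flour: 1432 g; honey: 21 oz; butter: 757 g; bread flour: 847 g; cornmeal: 1524 g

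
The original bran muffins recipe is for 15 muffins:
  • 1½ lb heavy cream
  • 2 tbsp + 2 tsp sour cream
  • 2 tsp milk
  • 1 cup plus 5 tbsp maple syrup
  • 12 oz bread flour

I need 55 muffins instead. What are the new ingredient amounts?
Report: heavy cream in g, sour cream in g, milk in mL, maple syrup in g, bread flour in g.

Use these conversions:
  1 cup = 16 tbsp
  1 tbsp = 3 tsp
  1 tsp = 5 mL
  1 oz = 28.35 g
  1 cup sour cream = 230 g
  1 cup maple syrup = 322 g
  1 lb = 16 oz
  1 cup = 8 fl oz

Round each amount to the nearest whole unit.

heavy cream: 2495 g; sour cream: 141 g; milk: 37 mL; maple syrup: 1550 g; bread flour: 1247 g

Scaling factor: 55/15 = 11/3.
heavy cream: 1.5 lb × 11/3 × 16 oz/lb × 28.35 g/oz ≈ 2495 g
sour cream: (2 tbsp + 2 tsp = 8/3 tbsp) × 11/3 ÷ 16 tbsp/cup × 230 g/cup ≈ 141 g
milk: 2 tsp × 11/3 × 5 mL/tsp ≈ 37 mL
maple syrup: (1 cup + 5 tbsp = 1.3125 cup) × 11/3 × 322 g/cup ≈ 1550 g
bread flour: 12 oz × 11/3 × 28.35 g/oz ≈ 1247 g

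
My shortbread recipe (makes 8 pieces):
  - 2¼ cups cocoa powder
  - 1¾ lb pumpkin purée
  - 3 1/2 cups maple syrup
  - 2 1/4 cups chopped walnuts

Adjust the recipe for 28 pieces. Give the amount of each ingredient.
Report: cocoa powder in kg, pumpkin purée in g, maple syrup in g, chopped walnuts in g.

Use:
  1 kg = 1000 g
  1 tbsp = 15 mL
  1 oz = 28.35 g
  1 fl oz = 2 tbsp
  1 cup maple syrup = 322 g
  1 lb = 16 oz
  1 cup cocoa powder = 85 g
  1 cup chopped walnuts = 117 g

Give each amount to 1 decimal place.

Scaling factor: 28/8 = 7/2 = 3.5.
cocoa powder: 2.25 cup × 7/2 × 85 g/cup ÷ 1000 g/kg ≈ 0.7 kg
pumpkin purée: 1.75 lb × 7/2 × 16 oz/lb × 28.35 g/oz = 2778.3 g
maple syrup: 3.5 cup × 7/2 × 322 g/cup = 3944.5 g
chopped walnuts: 2.25 cup × 7/2 × 117 g/cup ≈ 921.4 g

cocoa powder: 0.7 kg; pumpkin purée: 2778.3 g; maple syrup: 3944.5 g; chopped walnuts: 921.4 g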